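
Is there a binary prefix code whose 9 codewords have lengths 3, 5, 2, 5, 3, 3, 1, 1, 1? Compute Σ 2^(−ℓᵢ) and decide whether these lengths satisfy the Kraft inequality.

2.1875; no

With common denominator 2^5 = 32: Σ 2^(−ℓᵢ) = 4/32 + 1/32 + 8/32 + 1/32 + 4/32 + 4/32 + 16/32 + 16/32 + 16/32 = 70/32 = 2.1875.
Kraft's inequality requires Σ ≤ 1; here Σ = 2.1875 > 1, so no such prefix code exists.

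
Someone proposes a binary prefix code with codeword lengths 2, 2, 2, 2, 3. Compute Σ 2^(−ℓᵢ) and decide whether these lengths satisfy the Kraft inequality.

With common denominator 2^3 = 8: Σ 2^(−ℓᵢ) = 2/8 + 2/8 + 2/8 + 2/8 + 1/8 = 9/8 = 1.125.
Kraft's inequality requires Σ ≤ 1; here Σ = 1.125 > 1, so no such prefix code exists.

1.125; no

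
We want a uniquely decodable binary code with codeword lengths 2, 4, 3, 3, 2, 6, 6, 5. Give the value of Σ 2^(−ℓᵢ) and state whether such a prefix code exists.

With common denominator 2^6 = 64: Σ 2^(−ℓᵢ) = 16/64 + 4/64 + 8/64 + 8/64 + 16/64 + 1/64 + 1/64 + 2/64 = 56/64 = 0.875.
Kraft's inequality requires Σ ≤ 1; here Σ = 0.875 ≤ 1, so such a prefix code exists.

0.875; yes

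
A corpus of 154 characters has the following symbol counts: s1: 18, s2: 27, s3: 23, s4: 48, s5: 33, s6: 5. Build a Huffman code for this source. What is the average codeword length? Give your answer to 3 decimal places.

Probabilities are the counts divided by 154.
Repeatedly combine the two least-probable nodes; the expected code length is the sum of the merged weights.
merge 5/154 + 9/77 → 23/154
merge 23/154 + 23/154 → 23/77
merge 27/154 + 3/14 → 30/77
merge 23/77 + 24/77 → 47/77
merge 30/77 + 47/77 → 1
L = 23/154 + 23/77 + 30/77 + 47/77 + 1 = 377/154 ≈ 2.448 bits/symbol.

2.448 bits/symbol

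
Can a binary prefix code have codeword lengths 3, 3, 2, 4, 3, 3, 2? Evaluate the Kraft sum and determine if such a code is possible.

With common denominator 2^4 = 16: Σ 2^(−ℓᵢ) = 2/16 + 2/16 + 4/16 + 1/16 + 2/16 + 2/16 + 4/16 = 17/16 = 1.0625.
Kraft's inequality requires Σ ≤ 1; here Σ = 1.0625 > 1, so no such prefix code exists.

1.0625; no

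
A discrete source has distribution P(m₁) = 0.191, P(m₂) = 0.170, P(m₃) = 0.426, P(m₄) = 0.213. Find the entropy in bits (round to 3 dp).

1.890 bits

H = −Σ pᵢ log₂ pᵢ.
−0.191·log₂(0.191) = 0.4562
−0.170·log₂(0.170) = 0.4346
−0.426·log₂(0.426) = 0.5244
−0.213·log₂(0.213) = 0.4752
Sum ≈ 1.8904 → 1.890 bits.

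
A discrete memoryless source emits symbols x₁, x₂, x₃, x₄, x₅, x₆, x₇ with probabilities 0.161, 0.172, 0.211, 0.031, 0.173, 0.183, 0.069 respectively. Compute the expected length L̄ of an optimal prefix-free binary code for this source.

Repeatedly combine the two least-probable nodes; the expected code length is the sum of the merged weights.
merge 31/1000 + 69/1000 → 1/10
merge 1/10 + 161/1000 → 261/1000
merge 43/250 + 173/1000 → 69/200
merge 183/1000 + 211/1000 → 197/500
merge 261/1000 + 69/200 → 303/500
merge 197/500 + 303/500 → 1
L = 1/10 + 261/1000 + 69/200 + 197/500 + 303/500 + 1 = 1353/500 = 2.706 bits/symbol.

2.706 bits/symbol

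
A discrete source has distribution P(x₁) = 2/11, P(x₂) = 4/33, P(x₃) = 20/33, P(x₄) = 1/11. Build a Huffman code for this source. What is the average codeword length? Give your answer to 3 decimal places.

1.606 bits/symbol

Repeatedly combine the two least-probable nodes; the expected code length is the sum of the merged weights.
merge 1/11 + 4/33 → 7/33
merge 2/11 + 7/33 → 13/33
merge 13/33 + 20/33 → 1
L = 7/33 + 13/33 + 1 = 53/33 ≈ 1.606 bits/symbol.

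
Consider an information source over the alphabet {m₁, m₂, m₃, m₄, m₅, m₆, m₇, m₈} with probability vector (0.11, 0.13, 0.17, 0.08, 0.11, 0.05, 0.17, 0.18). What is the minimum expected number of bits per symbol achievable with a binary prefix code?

Repeatedly combine the two least-probable nodes; the expected code length is the sum of the merged weights.
merge 1/20 + 2/25 → 13/100
merge 11/100 + 11/100 → 11/50
merge 13/100 + 13/100 → 13/50
merge 17/100 + 17/100 → 17/50
merge 9/50 + 11/50 → 2/5
merge 13/50 + 17/50 → 3/5
merge 2/5 + 3/5 → 1
L = 13/100 + 11/50 + 13/50 + 17/50 + 2/5 + 3/5 + 1 = 59/20 = 2.95 bits/symbol.

2.95 bits/symbol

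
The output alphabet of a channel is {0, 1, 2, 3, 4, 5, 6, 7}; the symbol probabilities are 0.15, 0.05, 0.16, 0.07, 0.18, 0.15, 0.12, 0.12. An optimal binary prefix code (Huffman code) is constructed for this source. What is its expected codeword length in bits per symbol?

2.94 bits/symbol

Repeatedly combine the two least-probable nodes; the expected code length is the sum of the merged weights.
merge 1/20 + 7/100 → 3/25
merge 3/25 + 3/25 → 6/25
merge 3/25 + 3/20 → 27/100
merge 3/20 + 4/25 → 31/100
merge 9/50 + 6/25 → 21/50
merge 27/100 + 31/100 → 29/50
merge 21/50 + 29/50 → 1
L = 3/25 + 6/25 + 27/100 + 31/100 + 21/50 + 29/50 + 1 = 147/50 = 2.94 bits/symbol.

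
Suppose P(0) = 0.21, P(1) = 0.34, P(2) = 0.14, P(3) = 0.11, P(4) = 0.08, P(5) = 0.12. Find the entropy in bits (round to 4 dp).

H = −Σ pᵢ log₂ pᵢ.
−0.21·log₂(0.21) = 0.4728
−0.34·log₂(0.34) = 0.5292
−0.14·log₂(0.14) = 0.3971
−0.11·log₂(0.11) = 0.3503
−0.08·log₂(0.08) = 0.2915
−0.12·log₂(0.12) = 0.3671
Sum ≈ 2.4080 → 2.4080 bits.

2.4080 bits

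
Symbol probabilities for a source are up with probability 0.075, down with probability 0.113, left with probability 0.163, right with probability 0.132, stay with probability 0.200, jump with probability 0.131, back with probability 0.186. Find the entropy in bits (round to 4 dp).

H = −Σ pᵢ log₂ pᵢ.
−0.075·log₂(0.075) = 0.2803
−0.113·log₂(0.113) = 0.3555
−0.163·log₂(0.163) = 0.4266
−0.132·log₂(0.132) = 0.3856
−0.200·log₂(0.200) = 0.4644
−0.131·log₂(0.131) = 0.3841
−0.186·log₂(0.186) = 0.4514
Sum ≈ 2.7478 → 2.7478 bits.

2.7478 bits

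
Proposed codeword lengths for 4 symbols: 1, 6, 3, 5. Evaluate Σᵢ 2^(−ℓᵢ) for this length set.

With common denominator 2^6 = 64: Σ 2^(−ℓᵢ) = 32/64 + 1/64 + 8/64 + 2/64 = 43/64 = 0.671875.

0.671875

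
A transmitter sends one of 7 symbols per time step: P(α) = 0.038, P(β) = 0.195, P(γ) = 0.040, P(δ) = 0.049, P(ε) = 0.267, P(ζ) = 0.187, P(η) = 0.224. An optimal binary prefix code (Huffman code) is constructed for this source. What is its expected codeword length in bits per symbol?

2.519 bits/symbol

Repeatedly combine the two least-probable nodes; the expected code length is the sum of the merged weights.
merge 19/500 + 1/25 → 39/500
merge 49/1000 + 39/500 → 127/1000
merge 127/1000 + 187/1000 → 157/500
merge 39/200 + 28/125 → 419/1000
merge 267/1000 + 157/500 → 581/1000
merge 419/1000 + 581/1000 → 1
L = 39/500 + 127/1000 + 157/500 + 419/1000 + 581/1000 + 1 = 2519/1000 = 2.519 bits/symbol.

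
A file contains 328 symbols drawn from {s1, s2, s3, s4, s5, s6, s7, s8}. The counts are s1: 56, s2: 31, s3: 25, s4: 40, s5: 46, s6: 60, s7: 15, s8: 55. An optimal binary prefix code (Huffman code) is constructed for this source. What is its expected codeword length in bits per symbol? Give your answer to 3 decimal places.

Probabilities are the counts divided by 328.
Repeatedly combine the two least-probable nodes; the expected code length is the sum of the merged weights.
merge 15/328 + 25/328 → 5/41
merge 31/328 + 5/41 → 71/328
merge 5/41 + 23/164 → 43/164
merge 55/328 + 7/41 → 111/328
merge 15/82 + 71/328 → 131/328
merge 43/164 + 111/328 → 197/328
merge 131/328 + 197/328 → 1
L = 5/41 + 71/328 + 43/164 + 111/328 + 131/328 + 197/328 + 1 = 241/82 ≈ 2.939 bits/symbol.

2.939 bits/symbol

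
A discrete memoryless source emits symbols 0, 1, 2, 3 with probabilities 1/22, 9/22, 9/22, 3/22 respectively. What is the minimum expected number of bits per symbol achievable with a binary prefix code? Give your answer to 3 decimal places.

Repeatedly combine the two least-probable nodes; the expected code length is the sum of the merged weights.
merge 1/22 + 3/22 → 2/11
merge 2/11 + 9/22 → 13/22
merge 9/22 + 13/22 → 1
L = 2/11 + 13/22 + 1 = 39/22 ≈ 1.773 bits/symbol.

1.773 bits/symbol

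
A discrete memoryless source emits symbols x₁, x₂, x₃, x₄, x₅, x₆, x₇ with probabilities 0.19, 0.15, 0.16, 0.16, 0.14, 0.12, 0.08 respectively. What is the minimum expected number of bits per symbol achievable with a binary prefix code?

Repeatedly combine the two least-probable nodes; the expected code length is the sum of the merged weights.
merge 2/25 + 3/25 → 1/5
merge 7/50 + 3/20 → 29/100
merge 4/25 + 4/25 → 8/25
merge 19/100 + 1/5 → 39/100
merge 29/100 + 8/25 → 61/100
merge 39/100 + 61/100 → 1
L = 1/5 + 29/100 + 8/25 + 39/100 + 61/100 + 1 = 281/100 = 2.81 bits/symbol.

2.81 bits/symbol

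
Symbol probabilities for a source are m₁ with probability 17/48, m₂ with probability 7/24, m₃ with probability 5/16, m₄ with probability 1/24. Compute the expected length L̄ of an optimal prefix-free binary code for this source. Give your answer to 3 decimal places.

1.979 bits/symbol

Repeatedly combine the two least-probable nodes; the expected code length is the sum of the merged weights.
merge 1/24 + 7/24 → 1/3
merge 5/16 + 1/3 → 31/48
merge 17/48 + 31/48 → 1
L = 1/3 + 31/48 + 1 = 95/48 ≈ 1.979 bits/symbol.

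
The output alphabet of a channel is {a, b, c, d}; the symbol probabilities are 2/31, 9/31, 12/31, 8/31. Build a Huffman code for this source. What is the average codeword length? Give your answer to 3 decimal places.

1.935 bits/symbol

Repeatedly combine the two least-probable nodes; the expected code length is the sum of the merged weights.
merge 2/31 + 8/31 → 10/31
merge 9/31 + 10/31 → 19/31
merge 12/31 + 19/31 → 1
L = 10/31 + 19/31 + 1 = 60/31 ≈ 1.935 bits/symbol.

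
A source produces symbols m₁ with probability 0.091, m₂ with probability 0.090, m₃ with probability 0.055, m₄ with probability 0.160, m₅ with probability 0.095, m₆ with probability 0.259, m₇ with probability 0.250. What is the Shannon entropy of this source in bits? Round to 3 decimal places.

H = −Σ pᵢ log₂ pᵢ.
−0.091·log₂(0.091) = 0.3147
−0.090·log₂(0.090) = 0.3127
−0.055·log₂(0.055) = 0.2301
−0.160·log₂(0.160) = 0.4230
−0.095·log₂(0.095) = 0.3226
−0.259·log₂(0.259) = 0.5048
−0.250·log₂(0.250) = 0.5000
Sum ≈ 2.6079 → 2.608 bits.

2.608 bits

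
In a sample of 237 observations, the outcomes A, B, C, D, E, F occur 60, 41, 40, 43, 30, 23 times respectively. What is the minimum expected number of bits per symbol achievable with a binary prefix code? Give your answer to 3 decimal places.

2.565 bits/symbol

Probabilities are the counts divided by 237.
Repeatedly combine the two least-probable nodes; the expected code length is the sum of the merged weights.
merge 23/237 + 10/79 → 53/237
merge 40/237 + 41/237 → 27/79
merge 43/237 + 53/237 → 32/79
merge 20/79 + 27/79 → 47/79
merge 32/79 + 47/79 → 1
L = 53/237 + 27/79 + 32/79 + 47/79 + 1 = 608/237 ≈ 2.565 bits/symbol.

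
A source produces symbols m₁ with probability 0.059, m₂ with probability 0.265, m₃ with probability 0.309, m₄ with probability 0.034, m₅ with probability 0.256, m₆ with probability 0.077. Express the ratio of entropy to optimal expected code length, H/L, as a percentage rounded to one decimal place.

Entropy H = −Σ p log₂ p ≈ 2.2261 bits.
Huffman merges: 17/500+59/1000→93/1000; 77/1000+93/1000→17/100; 17/100+32/125→213/500; 53/200+309/1000→287/500; 213/500+287/500→1. L = 2263/1000 ≈ 2.2630.
Efficiency = H/L = 2.2261/2.2630 = 98.4%.

98.4%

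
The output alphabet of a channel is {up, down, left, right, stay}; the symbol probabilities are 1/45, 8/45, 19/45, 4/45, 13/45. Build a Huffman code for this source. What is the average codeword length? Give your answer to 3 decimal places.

1.978 bits/symbol

Repeatedly combine the two least-probable nodes; the expected code length is the sum of the merged weights.
merge 1/45 + 4/45 → 1/9
merge 1/9 + 8/45 → 13/45
merge 13/45 + 13/45 → 26/45
merge 19/45 + 26/45 → 1
L = 1/9 + 13/45 + 26/45 + 1 = 89/45 ≈ 1.978 bits/symbol.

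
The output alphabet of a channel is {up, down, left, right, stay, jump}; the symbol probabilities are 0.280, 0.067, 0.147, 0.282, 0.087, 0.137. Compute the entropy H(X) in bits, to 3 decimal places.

2.396 bits

H = −Σ pᵢ log₂ pᵢ.
−0.280·log₂(0.280) = 0.5142
−0.067·log₂(0.067) = 0.2613
−0.147·log₂(0.147) = 0.4066
−0.282·log₂(0.282) = 0.5150
−0.087·log₂(0.087) = 0.3065
−0.137·log₂(0.137) = 0.3929
Sum ≈ 2.3965 → 2.396 bits.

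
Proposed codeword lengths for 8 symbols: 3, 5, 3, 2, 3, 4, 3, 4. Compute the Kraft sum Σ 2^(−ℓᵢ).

With common denominator 2^5 = 32: Σ 2^(−ℓᵢ) = 4/32 + 1/32 + 4/32 + 8/32 + 4/32 + 2/32 + 4/32 + 2/32 = 29/32 = 0.90625.

0.90625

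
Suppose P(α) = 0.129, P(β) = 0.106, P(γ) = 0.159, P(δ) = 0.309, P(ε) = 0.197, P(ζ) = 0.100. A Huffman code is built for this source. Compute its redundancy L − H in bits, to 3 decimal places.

0.030 bits

Entropy H = −Σ p log₂ p ≈ 2.4636 bits.
Huffman merges: 1/10+53/500→103/500; 129/1000+159/1000→36/125; 197/1000+103/500→403/1000; 36/125+309/1000→597/1000; 403/1000+597/1000→1. L = 1247/500 ≈ 2.4940.
L − H = 2.4940 − 2.4636 = 0.030 bits.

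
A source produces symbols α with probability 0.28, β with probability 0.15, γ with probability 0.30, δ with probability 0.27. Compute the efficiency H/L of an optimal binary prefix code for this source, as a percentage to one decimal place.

Entropy H = −Σ p log₂ p ≈ 1.9559 bits.
Huffman merges: 3/20+27/100→21/50; 7/25+3/10→29/50; 21/50+29/50→1. L = 2 ≈ 2.0000.
Efficiency = H/L = 1.9559/2.0000 = 97.8%.

97.8%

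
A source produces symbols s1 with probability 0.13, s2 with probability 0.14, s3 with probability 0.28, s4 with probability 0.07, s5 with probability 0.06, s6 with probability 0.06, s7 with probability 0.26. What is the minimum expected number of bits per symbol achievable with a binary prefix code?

2.58 bits/symbol

Repeatedly combine the two least-probable nodes; the expected code length is the sum of the merged weights.
merge 3/50 + 3/50 → 3/25
merge 7/100 + 3/25 → 19/100
merge 13/100 + 7/50 → 27/100
merge 19/100 + 13/50 → 9/20
merge 27/100 + 7/25 → 11/20
merge 9/20 + 11/20 → 1
L = 3/25 + 19/100 + 27/100 + 9/20 + 11/20 + 1 = 129/50 = 2.58 bits/symbol.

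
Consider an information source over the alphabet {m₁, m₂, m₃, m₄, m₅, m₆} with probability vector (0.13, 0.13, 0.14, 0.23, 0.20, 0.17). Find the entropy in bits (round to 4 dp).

2.5490 bits

H = −Σ pᵢ log₂ pᵢ.
−0.13·log₂(0.13) = 0.3826
−0.13·log₂(0.13) = 0.3826
−0.14·log₂(0.14) = 0.3971
−0.23·log₂(0.23) = 0.4877
−0.20·log₂(0.20) = 0.4644
−0.17·log₂(0.17) = 0.4346
Sum ≈ 2.5490 → 2.5490 bits.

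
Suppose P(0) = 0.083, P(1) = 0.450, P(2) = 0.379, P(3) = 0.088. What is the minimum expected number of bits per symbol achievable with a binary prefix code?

1.721 bits/symbol

Repeatedly combine the two least-probable nodes; the expected code length is the sum of the merged weights.
merge 83/1000 + 11/125 → 171/1000
merge 171/1000 + 379/1000 → 11/20
merge 9/20 + 11/20 → 1
L = 171/1000 + 11/20 + 1 = 1721/1000 = 1.721 bits/symbol.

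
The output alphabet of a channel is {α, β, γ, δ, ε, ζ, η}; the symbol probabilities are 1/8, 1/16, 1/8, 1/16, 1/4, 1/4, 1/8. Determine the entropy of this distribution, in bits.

Each probability is a power of 1/2, so log₂(1/p) is an integer.
H = Σ p·log₂(1/p) = 1/8·3 + 1/16·4 + 1/8·3 + 1/16·4 + 1/4·2 + 1/4·2 + 1/8·3 = 2.625 bits.

2.625 bits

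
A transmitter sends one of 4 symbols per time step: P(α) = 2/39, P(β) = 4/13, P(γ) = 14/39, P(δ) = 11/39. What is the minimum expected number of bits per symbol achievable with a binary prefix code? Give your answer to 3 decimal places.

Repeatedly combine the two least-probable nodes; the expected code length is the sum of the merged weights.
merge 2/39 + 11/39 → 1/3
merge 4/13 + 1/3 → 25/39
merge 14/39 + 25/39 → 1
L = 1/3 + 25/39 + 1 = 77/39 ≈ 1.974 bits/symbol.

1.974 bits/symbol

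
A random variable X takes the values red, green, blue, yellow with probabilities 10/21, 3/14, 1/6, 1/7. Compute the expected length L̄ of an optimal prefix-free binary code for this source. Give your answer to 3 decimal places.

1.833 bits/symbol

Repeatedly combine the two least-probable nodes; the expected code length is the sum of the merged weights.
merge 1/7 + 1/6 → 13/42
merge 3/14 + 13/42 → 11/21
merge 10/21 + 11/21 → 1
L = 13/42 + 11/21 + 1 = 11/6 ≈ 1.833 bits/symbol.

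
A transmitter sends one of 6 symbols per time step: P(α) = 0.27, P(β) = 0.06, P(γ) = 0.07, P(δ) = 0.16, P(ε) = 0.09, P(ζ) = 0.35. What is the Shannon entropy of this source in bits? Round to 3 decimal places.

2.288 bits

H = −Σ pᵢ log₂ pᵢ.
−0.27·log₂(0.27) = 0.5100
−0.06·log₂(0.06) = 0.2435
−0.07·log₂(0.07) = 0.2686
−0.16·log₂(0.16) = 0.4230
−0.09·log₂(0.09) = 0.3127
−0.35·log₂(0.35) = 0.5301
Sum ≈ 2.2879 → 2.288 bits.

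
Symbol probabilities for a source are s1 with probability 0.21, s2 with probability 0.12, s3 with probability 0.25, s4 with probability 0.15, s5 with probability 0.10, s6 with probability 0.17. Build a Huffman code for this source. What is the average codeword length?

2.54 bits/symbol

Repeatedly combine the two least-probable nodes; the expected code length is the sum of the merged weights.
merge 1/10 + 3/25 → 11/50
merge 3/20 + 17/100 → 8/25
merge 21/100 + 11/50 → 43/100
merge 1/4 + 8/25 → 57/100
merge 43/100 + 57/100 → 1
L = 11/50 + 8/25 + 43/100 + 57/100 + 1 = 127/50 = 2.54 bits/symbol.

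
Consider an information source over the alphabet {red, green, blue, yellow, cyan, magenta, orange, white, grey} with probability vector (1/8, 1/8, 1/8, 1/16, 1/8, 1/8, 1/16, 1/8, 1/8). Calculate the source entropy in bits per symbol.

Each probability is a power of 1/2, so log₂(1/p) is an integer.
H = Σ p·log₂(1/p) = 1/8·3 + 1/8·3 + 1/8·3 + 1/16·4 + 1/8·3 + 1/8·3 + 1/16·4 + 1/8·3 + 1/8·3 = 3.125 bits.

3.125 bits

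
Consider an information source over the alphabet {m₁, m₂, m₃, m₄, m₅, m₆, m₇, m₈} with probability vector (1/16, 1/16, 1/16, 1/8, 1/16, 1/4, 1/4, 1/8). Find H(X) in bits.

Each probability is a power of 1/2, so log₂(1/p) is an integer.
H = Σ p·log₂(1/p) = 1/16·4 + 1/16·4 + 1/16·4 + 1/8·3 + 1/16·4 + 1/4·2 + 1/4·2 + 1/8·3 = 2.75 bits.

2.75 bits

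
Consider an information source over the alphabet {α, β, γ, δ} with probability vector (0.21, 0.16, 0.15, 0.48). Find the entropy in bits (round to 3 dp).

H = −Σ pᵢ log₂ pᵢ.
−0.21·log₂(0.21) = 0.4728
−0.16·log₂(0.16) = 0.4230
−0.15·log₂(0.15) = 0.4105
−0.48·log₂(0.48) = 0.5083
Sum ≈ 1.8147 → 1.815 bits.

1.815 bits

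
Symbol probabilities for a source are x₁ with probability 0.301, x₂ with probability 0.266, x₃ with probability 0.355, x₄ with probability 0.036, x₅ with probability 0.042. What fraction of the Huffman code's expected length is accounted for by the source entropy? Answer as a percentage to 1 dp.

93.1%

Entropy H = −Σ p log₂ p ≈ 1.9247 bits.
Huffman merges: 9/250+21/500→39/500; 39/500+133/500→43/125; 301/1000+43/125→129/200; 71/200+129/200→1. L = 2067/1000 ≈ 2.0670.
Efficiency = H/L = 1.9247/2.0670 = 93.1%.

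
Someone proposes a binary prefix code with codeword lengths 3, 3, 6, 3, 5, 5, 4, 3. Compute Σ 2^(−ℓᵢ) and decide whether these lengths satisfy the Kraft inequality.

0.640625; yes

With common denominator 2^6 = 64: Σ 2^(−ℓᵢ) = 8/64 + 8/64 + 1/64 + 8/64 + 2/64 + 2/64 + 4/64 + 8/64 = 41/64 = 0.640625.
Kraft's inequality requires Σ ≤ 1; here Σ = 0.640625 ≤ 1, so such a prefix code exists.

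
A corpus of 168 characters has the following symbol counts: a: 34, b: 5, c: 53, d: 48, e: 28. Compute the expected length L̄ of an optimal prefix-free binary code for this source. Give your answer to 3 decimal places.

Probabilities are the counts divided by 168.
Repeatedly combine the two least-probable nodes; the expected code length is the sum of the merged weights.
merge 5/168 + 1/6 → 11/56
merge 11/56 + 17/84 → 67/168
merge 2/7 + 53/168 → 101/168
merge 67/168 + 101/168 → 1
L = 11/56 + 67/168 + 101/168 + 1 = 123/56 ≈ 2.196 bits/symbol.

2.196 bits/symbol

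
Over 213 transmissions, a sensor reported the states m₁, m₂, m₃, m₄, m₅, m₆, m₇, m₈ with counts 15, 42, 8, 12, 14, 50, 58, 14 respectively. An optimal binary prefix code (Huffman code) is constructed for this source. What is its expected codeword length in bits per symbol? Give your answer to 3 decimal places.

Probabilities are the counts divided by 213.
Repeatedly combine the two least-probable nodes; the expected code length is the sum of the merged weights.
merge 8/213 + 4/71 → 20/213
merge 14/213 + 14/213 → 28/213
merge 5/71 + 20/213 → 35/213
merge 28/213 + 35/213 → 21/71
merge 14/71 + 50/213 → 92/213
merge 58/213 + 21/71 → 121/213
merge 92/213 + 121/213 → 1
L = 20/213 + 28/213 + 35/213 + 21/71 + 92/213 + 121/213 + 1 = 572/213 ≈ 2.685 bits/symbol.

2.685 bits/symbol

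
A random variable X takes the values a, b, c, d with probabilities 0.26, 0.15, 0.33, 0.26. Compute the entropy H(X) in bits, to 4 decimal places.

H = −Σ pᵢ log₂ pᵢ.
−0.26·log₂(0.26) = 0.5053
−0.15·log₂(0.15) = 0.4105
−0.33·log₂(0.33) = 0.5278
−0.26·log₂(0.26) = 0.5053
Sum ≈ 1.9489 → 1.9489 bits.

1.9489 bits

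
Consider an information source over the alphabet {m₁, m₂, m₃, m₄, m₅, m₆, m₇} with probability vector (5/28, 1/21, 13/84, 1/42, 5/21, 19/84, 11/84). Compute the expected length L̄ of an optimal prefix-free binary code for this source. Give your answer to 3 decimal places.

Repeatedly combine the two least-probable nodes; the expected code length is the sum of the merged weights.
merge 1/42 + 1/21 → 1/14
merge 1/14 + 11/84 → 17/84
merge 13/84 + 5/28 → 1/3
merge 17/84 + 19/84 → 3/7
merge 5/21 + 1/3 → 4/7
merge 3/7 + 4/7 → 1
L = 1/14 + 17/84 + 1/3 + 3/7 + 4/7 + 1 = 73/28 ≈ 2.607 bits/symbol.

2.607 bits/symbol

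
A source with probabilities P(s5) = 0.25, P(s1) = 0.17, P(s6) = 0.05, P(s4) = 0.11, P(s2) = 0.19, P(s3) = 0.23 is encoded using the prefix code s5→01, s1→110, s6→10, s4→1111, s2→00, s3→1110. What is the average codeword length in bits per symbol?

2.85 bits/symbol

L̄ = Σ pᵢ·ℓᵢ = 0.25·2 + 0.17·3 + 0.05·2 + 0.11·4 + 0.19·2 + 0.23·4 = 2.85 bits/symbol.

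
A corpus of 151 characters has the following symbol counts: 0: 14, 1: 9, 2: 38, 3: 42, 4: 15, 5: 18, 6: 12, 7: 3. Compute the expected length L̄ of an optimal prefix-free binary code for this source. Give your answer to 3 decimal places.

2.709 bits/symbol

Probabilities are the counts divided by 151.
Repeatedly combine the two least-probable nodes; the expected code length is the sum of the merged weights.
merge 3/151 + 9/151 → 12/151
merge 12/151 + 12/151 → 24/151
merge 14/151 + 15/151 → 29/151
merge 18/151 + 24/151 → 42/151
merge 29/151 + 38/151 → 67/151
merge 42/151 + 42/151 → 84/151
merge 67/151 + 84/151 → 1
L = 12/151 + 24/151 + 29/151 + 42/151 + 67/151 + 84/151 + 1 = 409/151 ≈ 2.709 bits/symbol.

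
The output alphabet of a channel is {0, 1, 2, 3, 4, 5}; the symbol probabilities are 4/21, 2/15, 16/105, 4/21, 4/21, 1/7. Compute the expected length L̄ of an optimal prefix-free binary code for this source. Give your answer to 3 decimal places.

2.619 bits/symbol

Repeatedly combine the two least-probable nodes; the expected code length is the sum of the merged weights.
merge 2/15 + 1/7 → 29/105
merge 16/105 + 4/21 → 12/35
merge 4/21 + 4/21 → 8/21
merge 29/105 + 12/35 → 13/21
merge 8/21 + 13/21 → 1
L = 29/105 + 12/35 + 8/21 + 13/21 + 1 = 55/21 ≈ 2.619 bits/symbol.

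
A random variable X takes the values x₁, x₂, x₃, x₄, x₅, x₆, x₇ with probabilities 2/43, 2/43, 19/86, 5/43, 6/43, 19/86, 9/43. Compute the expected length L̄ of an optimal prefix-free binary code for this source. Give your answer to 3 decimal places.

Repeatedly combine the two least-probable nodes; the expected code length is the sum of the merged weights.
merge 2/43 + 2/43 → 4/43
merge 4/43 + 5/43 → 9/43
merge 6/43 + 9/43 → 15/43
merge 9/43 + 19/86 → 37/86
merge 19/86 + 15/43 → 49/86
merge 37/86 + 49/86 → 1
L = 4/43 + 9/43 + 15/43 + 37/86 + 49/86 + 1 = 114/43 ≈ 2.651 bits/symbol.

2.651 bits/symbol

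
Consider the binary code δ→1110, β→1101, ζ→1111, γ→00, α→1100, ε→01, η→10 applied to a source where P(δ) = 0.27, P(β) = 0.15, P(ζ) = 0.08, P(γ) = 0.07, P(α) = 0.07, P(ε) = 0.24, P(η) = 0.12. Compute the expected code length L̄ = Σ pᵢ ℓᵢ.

L̄ = Σ pᵢ·ℓᵢ = 0.27·4 + 0.15·4 + 0.08·4 + 0.07·2 + 0.07·4 + 0.24·2 + 0.12·2 = 3.14 bits/symbol.

3.14 bits/symbol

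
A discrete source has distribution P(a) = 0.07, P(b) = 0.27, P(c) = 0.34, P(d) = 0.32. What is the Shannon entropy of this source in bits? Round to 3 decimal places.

H = −Σ pᵢ log₂ pᵢ.
−0.07·log₂(0.07) = 0.2686
−0.27·log₂(0.27) = 0.5100
−0.34·log₂(0.34) = 0.5292
−0.32·log₂(0.32) = 0.5260
Sum ≈ 1.8338 → 1.834 bits.

1.834 bits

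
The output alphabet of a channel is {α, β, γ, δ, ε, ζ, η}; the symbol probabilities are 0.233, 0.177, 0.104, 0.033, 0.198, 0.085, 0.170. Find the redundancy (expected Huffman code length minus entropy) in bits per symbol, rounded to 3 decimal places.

Entropy H = −Σ p log₂ p ≈ 2.6333 bits.
Huffman merges: 33/1000+17/200→59/500; 13/125+59/500→111/500; 17/100+177/1000→347/1000; 99/500+111/500→21/50; 233/1000+347/1000→29/50; 21/50+29/50→1. L = 2687/1000 ≈ 2.6870.
L − H = 2.6870 − 2.6333 = 0.054 bits.

0.054 bits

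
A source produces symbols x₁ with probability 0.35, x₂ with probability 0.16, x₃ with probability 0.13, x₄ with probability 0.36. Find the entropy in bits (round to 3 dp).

H = −Σ pᵢ log₂ pᵢ.
−0.35·log₂(0.35) = 0.5301
−0.16·log₂(0.16) = 0.4230
−0.13·log₂(0.13) = 0.3826
−0.36·log₂(0.36) = 0.5306
Sum ≈ 1.8664 → 1.866 bits.

1.866 bits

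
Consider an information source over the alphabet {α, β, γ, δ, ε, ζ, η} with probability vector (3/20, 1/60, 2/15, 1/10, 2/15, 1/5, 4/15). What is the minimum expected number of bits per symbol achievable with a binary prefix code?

Repeatedly combine the two least-probable nodes; the expected code length is the sum of the merged weights.
merge 1/60 + 1/10 → 7/60
merge 7/60 + 2/15 → 1/4
merge 2/15 + 3/20 → 17/60
merge 1/5 + 1/4 → 9/20
merge 4/15 + 17/60 → 11/20
merge 9/20 + 11/20 → 1
L = 7/60 + 1/4 + 17/60 + 9/20 + 11/20 + 1 = 53/20 = 2.65 bits/symbol.

2.65 bits/symbol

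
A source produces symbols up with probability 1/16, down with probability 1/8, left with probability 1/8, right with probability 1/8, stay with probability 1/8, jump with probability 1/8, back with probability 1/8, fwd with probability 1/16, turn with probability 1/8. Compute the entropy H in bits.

3.125 bits

Each probability is a power of 1/2, so log₂(1/p) is an integer.
H = Σ p·log₂(1/p) = 1/16·4 + 1/8·3 + 1/8·3 + 1/8·3 + 1/8·3 + 1/8·3 + 1/8·3 + 1/16·4 + 1/8·3 = 3.125 bits.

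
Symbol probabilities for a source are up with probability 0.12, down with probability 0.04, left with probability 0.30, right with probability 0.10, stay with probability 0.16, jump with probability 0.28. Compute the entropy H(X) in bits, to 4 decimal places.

H = −Σ pᵢ log₂ pᵢ.
−0.12·log₂(0.12) = 0.3671
−0.04·log₂(0.04) = 0.1858
−0.30·log₂(0.30) = 0.5211
−0.10·log₂(0.10) = 0.3322
−0.16·log₂(0.16) = 0.4230
−0.28·log₂(0.28) = 0.5142
Sum ≈ 2.3433 → 2.3433 bits.

2.3433 bits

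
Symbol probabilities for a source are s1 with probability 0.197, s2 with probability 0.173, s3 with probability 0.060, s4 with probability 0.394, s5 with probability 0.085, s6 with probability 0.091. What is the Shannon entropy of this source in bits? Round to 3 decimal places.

2.290 bits

H = −Σ pᵢ log₂ pᵢ.
−0.197·log₂(0.197) = 0.4617
−0.173·log₂(0.173) = 0.4379
−0.060·log₂(0.060) = 0.2435
−0.394·log₂(0.394) = 0.5294
−0.085·log₂(0.085) = 0.3023
−0.091·log₂(0.091) = 0.3147
Sum ≈ 2.2895 → 2.290 bits.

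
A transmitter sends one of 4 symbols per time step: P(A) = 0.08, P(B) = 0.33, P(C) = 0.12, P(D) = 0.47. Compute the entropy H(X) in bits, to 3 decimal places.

H = −Σ pᵢ log₂ pᵢ.
−0.08·log₂(0.08) = 0.2915
−0.33·log₂(0.33) = 0.5278
−0.12·log₂(0.12) = 0.3671
−0.47·log₂(0.47) = 0.5120
Sum ≈ 1.6984 → 1.698 bits.

1.698 bits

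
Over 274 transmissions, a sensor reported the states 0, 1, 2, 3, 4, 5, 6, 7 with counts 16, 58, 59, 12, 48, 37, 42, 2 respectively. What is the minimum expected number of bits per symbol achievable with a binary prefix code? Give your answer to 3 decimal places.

Probabilities are the counts divided by 274.
Repeatedly combine the two least-probable nodes; the expected code length is the sum of the merged weights.
merge 1/137 + 6/137 → 7/137
merge 7/137 + 8/137 → 15/137
merge 15/137 + 37/274 → 67/274
merge 21/137 + 24/137 → 45/137
merge 29/137 + 59/274 → 117/274
merge 67/274 + 45/137 → 157/274
merge 117/274 + 157/274 → 1
L = 7/137 + 15/137 + 67/274 + 45/137 + 117/274 + 157/274 + 1 = 749/274 ≈ 2.734 bits/symbol.

2.734 bits/symbol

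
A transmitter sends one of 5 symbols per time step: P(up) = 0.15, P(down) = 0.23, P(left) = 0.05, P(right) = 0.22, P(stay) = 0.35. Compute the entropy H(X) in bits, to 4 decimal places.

H = −Σ pᵢ log₂ pᵢ.
−0.15·log₂(0.15) = 0.4105
−0.23·log₂(0.23) = 0.4877
−0.05·log₂(0.05) = 0.2161
−0.22·log₂(0.22) = 0.4806
−0.35·log₂(0.35) = 0.5301
Sum ≈ 2.1250 → 2.1250 bits.

2.1250 bits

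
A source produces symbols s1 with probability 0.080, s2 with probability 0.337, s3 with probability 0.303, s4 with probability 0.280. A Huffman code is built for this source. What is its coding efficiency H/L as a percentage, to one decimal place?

Entropy H = −Σ p log₂ p ≈ 1.8565 bits.
Huffman merges: 2/25+7/25→9/25; 303/1000+337/1000→16/25; 9/25+16/25→1. L = 2 ≈ 2.0000.
Efficiency = H/L = 1.8565/2.0000 = 92.8%.

92.8%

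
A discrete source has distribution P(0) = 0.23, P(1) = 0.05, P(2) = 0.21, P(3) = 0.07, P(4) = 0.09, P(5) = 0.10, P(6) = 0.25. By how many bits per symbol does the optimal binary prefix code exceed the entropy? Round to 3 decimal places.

Entropy H = −Σ p log₂ p ≈ 2.5900 bits.
Huffman merges: 1/20+7/100→3/25; 9/100+1/10→19/100; 3/25+19/100→31/100; 21/100+23/100→11/25; 1/4+31/100→14/25; 11/25+14/25→1. L = 131/50 ≈ 2.6200.
L − H = 2.6200 − 2.5900 = 0.030 bits.

0.030 bits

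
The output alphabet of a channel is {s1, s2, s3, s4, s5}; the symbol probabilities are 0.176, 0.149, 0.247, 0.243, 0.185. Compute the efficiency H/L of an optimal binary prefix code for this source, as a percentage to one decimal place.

98.7%

Entropy H = −Σ p log₂ p ≈ 2.2950 bits.
Huffman merges: 149/1000+22/125→13/40; 37/200+243/1000→107/250; 247/1000+13/40→143/250; 107/250+143/250→1. L = 93/40 ≈ 2.3250.
Efficiency = H/L = 2.2950/2.3250 = 98.7%.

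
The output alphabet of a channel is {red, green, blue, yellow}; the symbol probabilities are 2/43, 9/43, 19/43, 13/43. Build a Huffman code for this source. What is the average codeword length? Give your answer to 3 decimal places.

1.814 bits/symbol

Repeatedly combine the two least-probable nodes; the expected code length is the sum of the merged weights.
merge 2/43 + 9/43 → 11/43
merge 11/43 + 13/43 → 24/43
merge 19/43 + 24/43 → 1
L = 11/43 + 24/43 + 1 = 78/43 ≈ 1.814 bits/symbol.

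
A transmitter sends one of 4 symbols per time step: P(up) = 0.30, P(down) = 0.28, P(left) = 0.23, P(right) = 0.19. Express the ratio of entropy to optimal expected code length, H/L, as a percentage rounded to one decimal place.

98.9%

Entropy H = −Σ p log₂ p ≈ 1.9782 bits.
Huffman merges: 19/100+23/100→21/50; 7/25+3/10→29/50; 21/50+29/50→1. L = 2 ≈ 2.0000.
Efficiency = H/L = 1.9782/2.0000 = 98.9%.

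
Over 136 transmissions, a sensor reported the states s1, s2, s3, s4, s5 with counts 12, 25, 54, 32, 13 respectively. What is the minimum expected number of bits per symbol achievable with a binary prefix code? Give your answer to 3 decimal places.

2.154 bits/symbol

Probabilities are the counts divided by 136.
Repeatedly combine the two least-probable nodes; the expected code length is the sum of the merged weights.
merge 3/34 + 13/136 → 25/136
merge 25/136 + 25/136 → 25/68
merge 4/17 + 25/68 → 41/68
merge 27/68 + 41/68 → 1
L = 25/136 + 25/68 + 41/68 + 1 = 293/136 ≈ 2.154 bits/symbol.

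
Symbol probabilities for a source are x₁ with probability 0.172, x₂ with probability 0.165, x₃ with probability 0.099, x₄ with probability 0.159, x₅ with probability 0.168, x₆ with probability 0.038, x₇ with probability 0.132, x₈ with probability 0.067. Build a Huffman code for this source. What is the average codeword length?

Repeatedly combine the two least-probable nodes; the expected code length is the sum of the merged weights.
merge 19/500 + 67/1000 → 21/200
merge 99/1000 + 21/200 → 51/250
merge 33/250 + 159/1000 → 291/1000
merge 33/200 + 21/125 → 333/1000
merge 43/250 + 51/250 → 47/125
merge 291/1000 + 333/1000 → 78/125
merge 47/125 + 78/125 → 1
L = 21/200 + 51/250 + 291/1000 + 333/1000 + 47/125 + 78/125 + 1 = 2933/1000 = 2.933 bits/symbol.

2.933 bits/symbol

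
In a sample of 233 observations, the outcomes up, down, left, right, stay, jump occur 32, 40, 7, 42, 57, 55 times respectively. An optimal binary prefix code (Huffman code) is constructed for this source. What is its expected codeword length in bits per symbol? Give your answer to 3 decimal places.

2.506 bits/symbol

Probabilities are the counts divided by 233.
Repeatedly combine the two least-probable nodes; the expected code length is the sum of the merged weights.
merge 7/233 + 32/233 → 39/233
merge 39/233 + 40/233 → 79/233
merge 42/233 + 55/233 → 97/233
merge 57/233 + 79/233 → 136/233
merge 97/233 + 136/233 → 1
L = 39/233 + 79/233 + 97/233 + 136/233 + 1 = 584/233 ≈ 2.506 bits/symbol.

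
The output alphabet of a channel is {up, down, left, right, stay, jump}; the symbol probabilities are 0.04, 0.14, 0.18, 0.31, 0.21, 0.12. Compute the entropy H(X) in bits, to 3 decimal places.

H = −Σ pᵢ log₂ pᵢ.
−0.04·log₂(0.04) = 0.1858
−0.14·log₂(0.14) = 0.3971
−0.18·log₂(0.18) = 0.4453
−0.31·log₂(0.31) = 0.5238
−0.21·log₂(0.21) = 0.4728
−0.12·log₂(0.12) = 0.3671
Sum ≈ 2.3919 → 2.392 bits.

2.392 bits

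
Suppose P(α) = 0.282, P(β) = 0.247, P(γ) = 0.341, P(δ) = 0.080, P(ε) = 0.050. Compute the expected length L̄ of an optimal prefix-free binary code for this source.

Repeatedly combine the two least-probable nodes; the expected code length is the sum of the merged weights.
merge 1/20 + 2/25 → 13/100
merge 13/100 + 247/1000 → 377/1000
merge 141/500 + 341/1000 → 623/1000
merge 377/1000 + 623/1000 → 1
L = 13/100 + 377/1000 + 623/1000 + 1 = 213/100 = 2.13 bits/symbol.

2.13 bits/symbol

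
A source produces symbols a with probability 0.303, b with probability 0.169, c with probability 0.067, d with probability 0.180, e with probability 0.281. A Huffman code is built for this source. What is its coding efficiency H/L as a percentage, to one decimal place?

97.3%

Entropy H = −Σ p log₂ p ≈ 2.1766 bits.
Huffman merges: 67/1000+169/1000→59/250; 9/50+59/250→52/125; 281/1000+303/1000→73/125; 52/125+73/125→1. L = 559/250 ≈ 2.2360.
Efficiency = H/L = 2.1766/2.2360 = 97.3%.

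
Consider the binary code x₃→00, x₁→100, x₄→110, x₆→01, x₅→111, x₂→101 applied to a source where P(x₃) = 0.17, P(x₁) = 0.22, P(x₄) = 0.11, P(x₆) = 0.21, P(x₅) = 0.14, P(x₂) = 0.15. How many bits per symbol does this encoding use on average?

L̄ = Σ pᵢ·ℓᵢ = 0.17·2 + 0.22·3 + 0.11·3 + 0.21·2 + 0.14·3 + 0.15·3 = 2.62 bits/symbol.

2.62 bits/symbol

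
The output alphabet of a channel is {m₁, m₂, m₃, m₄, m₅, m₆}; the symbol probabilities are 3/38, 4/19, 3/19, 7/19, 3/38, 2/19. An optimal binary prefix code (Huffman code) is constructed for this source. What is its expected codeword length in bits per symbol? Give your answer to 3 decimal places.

Repeatedly combine the two least-probable nodes; the expected code length is the sum of the merged weights.
merge 3/38 + 3/38 → 3/19
merge 2/19 + 3/19 → 5/19
merge 3/19 + 4/19 → 7/19
merge 5/19 + 7/19 → 12/19
merge 7/19 + 12/19 → 1
L = 3/19 + 5/19 + 7/19 + 12/19 + 1 = 46/19 ≈ 2.421 bits/symbol.

2.421 bits/symbol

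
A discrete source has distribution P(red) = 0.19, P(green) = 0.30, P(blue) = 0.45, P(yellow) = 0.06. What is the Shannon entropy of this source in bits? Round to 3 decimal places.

H = −Σ pᵢ log₂ pᵢ.
−0.19·log₂(0.19) = 0.4552
−0.30·log₂(0.30) = 0.5211
−0.45·log₂(0.45) = 0.5184
−0.06·log₂(0.06) = 0.2435
Sum ≈ 1.7383 → 1.738 bits.

1.738 bits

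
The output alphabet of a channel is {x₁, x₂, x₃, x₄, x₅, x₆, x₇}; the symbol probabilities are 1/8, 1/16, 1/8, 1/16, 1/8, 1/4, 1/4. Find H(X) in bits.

Each probability is a power of 1/2, so log₂(1/p) is an integer.
H = Σ p·log₂(1/p) = 1/8·3 + 1/16·4 + 1/8·3 + 1/16·4 + 1/8·3 + 1/4·2 + 1/4·2 = 2.625 bits.

2.625 bits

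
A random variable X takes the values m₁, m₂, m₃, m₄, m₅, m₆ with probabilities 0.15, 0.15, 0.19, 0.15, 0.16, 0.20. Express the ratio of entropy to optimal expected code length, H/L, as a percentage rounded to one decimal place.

98.6%

Entropy H = −Σ p log₂ p ≈ 2.5743 bits.
Huffman merges: 3/20+3/20→3/10; 3/20+4/25→31/100; 19/100+1/5→39/100; 3/10+31/100→61/100; 39/100+61/100→1. L = 261/100 ≈ 2.6100.
Efficiency = H/L = 2.5743/2.6100 = 98.6%.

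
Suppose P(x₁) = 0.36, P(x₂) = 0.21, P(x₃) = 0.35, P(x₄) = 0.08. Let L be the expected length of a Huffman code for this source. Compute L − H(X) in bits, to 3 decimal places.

0.105 bits

Entropy H = −Σ p log₂ p ≈ 1.8250 bits.
Huffman merges: 2/25+21/100→29/100; 29/100+7/20→16/25; 9/25+16/25→1. L = 193/100 ≈ 1.9300.
L − H = 1.9300 − 1.8250 = 0.105 bits.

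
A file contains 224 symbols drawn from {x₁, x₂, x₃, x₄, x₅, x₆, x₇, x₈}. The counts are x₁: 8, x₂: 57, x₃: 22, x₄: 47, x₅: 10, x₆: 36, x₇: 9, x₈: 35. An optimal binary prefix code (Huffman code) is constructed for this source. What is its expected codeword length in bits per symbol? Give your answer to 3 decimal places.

Probabilities are the counts divided by 224.
Repeatedly combine the two least-probable nodes; the expected code length is the sum of the merged weights.
merge 1/28 + 9/224 → 17/224
merge 5/112 + 17/224 → 27/224
merge 11/112 + 27/224 → 7/32
merge 5/32 + 9/56 → 71/224
merge 47/224 + 7/32 → 3/7
merge 57/224 + 71/224 → 4/7
merge 3/7 + 4/7 → 1
L = 17/224 + 27/224 + 7/32 + 71/224 + 3/7 + 4/7 + 1 = 153/56 ≈ 2.732 bits/symbol.

2.732 bits/symbol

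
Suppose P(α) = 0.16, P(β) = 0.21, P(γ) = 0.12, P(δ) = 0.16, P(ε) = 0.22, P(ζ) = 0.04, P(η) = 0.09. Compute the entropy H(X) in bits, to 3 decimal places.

H = −Σ pᵢ log₂ pᵢ.
−0.16·log₂(0.16) = 0.4230
−0.21·log₂(0.21) = 0.4728
−0.12·log₂(0.12) = 0.3671
−0.16·log₂(0.16) = 0.4230
−0.22·log₂(0.22) = 0.4806
−0.04·log₂(0.04) = 0.1858
−0.09·log₂(0.09) = 0.3127
Sum ≈ 2.6649 → 2.665 bits.

2.665 bits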